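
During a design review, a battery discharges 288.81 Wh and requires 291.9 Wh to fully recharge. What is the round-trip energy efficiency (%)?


eta_e = E_dis / E_chg * 100 = 288.81 / 291.9 * 100 = 98.94%

98.94%


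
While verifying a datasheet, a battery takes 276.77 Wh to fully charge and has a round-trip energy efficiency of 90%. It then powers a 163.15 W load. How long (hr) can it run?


Step 1: E_discharge = eta/100 * E_charge = 90/100 * 276.77 = 249.09 Wh
Step 2: t = E_discharge / P = 249.09 / 163.15 = 1.527 hr

1.527 hr


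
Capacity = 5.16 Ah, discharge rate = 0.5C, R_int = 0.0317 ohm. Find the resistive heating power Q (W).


Step 1: I = C_rate * capacity = 0.5 * 5.16 = 2.58 A
Step 2: Q = I^2 * R = 2.58^2 * 0.0317 = 6.6564 * 0.0317 = 0.2110 W

0.2110 W


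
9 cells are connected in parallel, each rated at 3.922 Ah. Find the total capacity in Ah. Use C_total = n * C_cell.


C_total = 9 * 3.922 = 35.298 Ah

35.298 Ah


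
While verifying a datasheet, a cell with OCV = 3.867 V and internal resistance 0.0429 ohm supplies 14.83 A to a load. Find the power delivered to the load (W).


Step 1: V_terminal = OCV - I*R = 3.867 - 14.83 * 0.0429 = 3.2308 V
Step 2: P_out = V_terminal * I = 3.2308 * 14.83 = 47.91 W

47.91 W


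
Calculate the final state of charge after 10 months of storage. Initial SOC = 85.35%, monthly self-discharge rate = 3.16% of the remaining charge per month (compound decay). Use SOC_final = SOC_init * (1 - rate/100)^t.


decay = (1 - 3.16/100)^10 = 0.72535
SOC_final = 85.35 * 0.72535 = 61.91%

61.91%


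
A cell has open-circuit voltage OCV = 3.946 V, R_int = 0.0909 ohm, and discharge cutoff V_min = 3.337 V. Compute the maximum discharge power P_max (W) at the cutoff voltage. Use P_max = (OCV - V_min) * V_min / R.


P_max = (OCV - V_min) * V_min / R = (3.946 - 3.337) * 3.337 / 0.0909 = 0.609 * 3.337 / 0.0909 = 22.36 W

22.36 W


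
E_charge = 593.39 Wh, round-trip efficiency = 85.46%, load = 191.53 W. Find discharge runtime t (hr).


Step 1: E_discharge = eta/100 * E_charge = 85.46/100 * 593.39 = 507.11 Wh
Step 2: t = E_discharge / P = 507.11 / 191.53 = 2.648 hr

2.648 hr


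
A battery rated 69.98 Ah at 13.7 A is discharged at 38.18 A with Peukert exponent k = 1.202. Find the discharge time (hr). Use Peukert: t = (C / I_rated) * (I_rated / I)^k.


Step 1: t_rated = C / I_rated = 69.98 / 13.7 = 5.108 hr
Step 2: ratio = 13.7 / 38.18 = 0.35883
Step 3: ratio^k = 0.35883^1.202 = 0.29173
Step 4: t = t_rated * ratio^k = 5.108 * 0.29173 = 1.490 hr

1.490 hr


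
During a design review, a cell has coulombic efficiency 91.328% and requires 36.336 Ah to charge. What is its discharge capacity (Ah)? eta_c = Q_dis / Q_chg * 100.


Q_dis = eta/100 * Q_chg = 91.328/100 * 36.336 = 33.18 Ah

33.18 Ah


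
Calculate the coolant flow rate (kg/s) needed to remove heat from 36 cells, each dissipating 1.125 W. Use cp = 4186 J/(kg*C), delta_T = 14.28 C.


Q_total = 36 * 1.125 = 40.5 W
m_dot = Q_total / (cp * dT) = 40.5 / (4186 * 14.28) = 6.775e-04 kg/s

6.775e-04 kg/s


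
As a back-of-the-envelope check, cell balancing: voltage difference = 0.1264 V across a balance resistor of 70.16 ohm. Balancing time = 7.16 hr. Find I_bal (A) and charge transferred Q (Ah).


First, Ohm's law: I_bal = 0.1264 V / 70.16 ohm = 0.0018016 A
Then Q = I * t = 0.0018016 A * 7.16 hr = 0.01290 Ah

I=0.0018016 A, Q=0.01290 Ah


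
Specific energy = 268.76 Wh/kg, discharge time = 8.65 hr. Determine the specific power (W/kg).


P_specific = E / t = 268.76 / 8.65 = 31.07 W/kg

31.07 W/kg


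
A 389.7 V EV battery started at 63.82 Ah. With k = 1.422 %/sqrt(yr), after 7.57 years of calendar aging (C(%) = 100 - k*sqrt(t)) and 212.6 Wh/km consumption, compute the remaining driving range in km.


Step 1: capacity retention = 100 - 1.422 * sqrt(7.57) = 100 - 1.422 * 2.7514 = 96.088%
Step 2: C_now = 63.82 * 96.088/100 = 61.323 Ah
Step 3: E_pack = V * C_now = 389.7 * 61.323 = 23898 Wh
Step 4: range = E_pack / consumption = 23898 / 212.6 = 112.4 km

112.4 km


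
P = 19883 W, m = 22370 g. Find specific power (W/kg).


Convert: m = 22370 g = 22.37 kg
Specific power = 19883 W / 22.37 kg = 888.8 W/kg

888.8 W/kg


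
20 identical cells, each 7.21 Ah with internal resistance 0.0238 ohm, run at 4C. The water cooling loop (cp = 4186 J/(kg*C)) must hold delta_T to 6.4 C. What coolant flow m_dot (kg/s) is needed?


Step 1: I = 4 * 7.21 = 28.84 A
Step 2: Q_cell = I^2 * R = 28.84^2 * 0.0238 = 19.796 W
Step 3: Q_total = 20 * 19.796 = 395.92 W
Step 4: m_dot = Q_total / (cp * dT) = 395.92 / (4186 * 6.4) = 0.01478 kg/s

0.01478 kg/s


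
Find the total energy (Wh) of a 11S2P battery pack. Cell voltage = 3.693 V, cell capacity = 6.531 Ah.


V_pack = 11 * 3.693 = 40.623 V
C_pack = 2 * 6.531 = 13.062 Ah
E = V_pack * C_pack = 40.623 * 13.062 = 530.6 Wh

530.6 Wh


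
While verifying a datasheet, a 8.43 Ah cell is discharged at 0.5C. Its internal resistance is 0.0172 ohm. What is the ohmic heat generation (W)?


Step 1: I = C_rate * capacity = 0.5 * 8.43 = 4.215 A
Step 2: Q = I^2 * R = 4.215^2 * 0.0172 = 17.766 * 0.0172 = 0.3056 W

0.3056 W


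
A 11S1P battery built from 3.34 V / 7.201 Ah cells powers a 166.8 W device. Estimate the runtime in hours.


Step 1: E_pack = Ns * V_cell * Np * C_cell = 11 * 3.34 * 1 * 7.201 = 264.56 Wh
Step 2: t = E_pack / P = 264.56 / 166.8 = 1.586 hr

1.586 hr


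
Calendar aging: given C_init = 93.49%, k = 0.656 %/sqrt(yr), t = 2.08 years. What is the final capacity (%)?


Step 1: sqrt(2.08 yr) = 1.4422
Step 2: drop = 0.656 * 1.4422 = 0.94608
Step 3: C_final = 93.49 - 0.94608 = 92.54%

92.54%


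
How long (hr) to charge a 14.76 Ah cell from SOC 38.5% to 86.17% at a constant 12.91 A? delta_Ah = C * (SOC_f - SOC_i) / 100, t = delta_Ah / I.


delta_Ah = 14.76 * (86.17 - 38.5) / 100 = 7.0361 Ah
t = delta_Ah / I = 7.0361 / 12.91 = 0.5450 hr

0.5450 hr


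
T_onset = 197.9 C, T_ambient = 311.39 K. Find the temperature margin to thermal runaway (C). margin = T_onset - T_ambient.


Convert: T_ambient = 311.39 K = 38.24 C
margin = 197.9 - 38.24 = 159.66 C

159.66 C


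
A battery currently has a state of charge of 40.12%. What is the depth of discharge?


Complement of SOC: DOD = 100% - 40.12% = 59.88%

59.88%


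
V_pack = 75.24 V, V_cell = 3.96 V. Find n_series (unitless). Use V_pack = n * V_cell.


Rearranging: n = V_pack / V_cell = 75.24 / 3.96 = 19 cells

19


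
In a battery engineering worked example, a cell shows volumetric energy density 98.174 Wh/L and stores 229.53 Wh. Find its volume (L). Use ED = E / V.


V = E / ED = 229.53 / 98.174 = 2.338 L

2.338 L


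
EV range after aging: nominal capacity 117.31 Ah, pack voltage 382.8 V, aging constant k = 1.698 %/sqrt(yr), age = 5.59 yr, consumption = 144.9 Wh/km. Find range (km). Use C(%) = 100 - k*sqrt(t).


Step 1: capacity retention = 100 - 1.698 * sqrt(5.59) = 100 - 1.698 * 2.3643 = 95.985%
Step 2: C_now = 117.31 * 95.985/100 = 112.6 Ah
Step 3: E_pack = V * C_now = 382.8 * 112.6 = 43103 Wh
Step 4: range = E_pack / consumption = 43103 / 144.9 = 297.5 km

297.5 km


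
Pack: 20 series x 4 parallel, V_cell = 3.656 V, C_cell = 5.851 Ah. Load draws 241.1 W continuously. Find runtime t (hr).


Step 1: E_pack = Ns * V_cell * Np * C_cell = 20 * 3.656 * 4 * 5.851 = 1711.3 Wh
Step 2: t = E_pack / P = 1711.3 / 241.1 = 7.098 hr

7.098 hr


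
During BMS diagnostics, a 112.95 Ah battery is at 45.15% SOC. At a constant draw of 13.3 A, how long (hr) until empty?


Step 1: remaining = SOC/100 * C_total = 45.15/100 * 112.95 = 50.997 Ah
Step 2: t = remaining / I = 50.997 / 13.3 = 3.834 hr

3.834 hr


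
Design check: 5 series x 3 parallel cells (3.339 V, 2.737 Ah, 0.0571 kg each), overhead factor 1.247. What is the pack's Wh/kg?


Step 1: V_pack = 5 * 3.339 = 16.695 V
Step 2: C_pack = 3 * 2.737 = 8.211 Ah
Step 3: E_pack = V_pack * C_pack = 16.695 * 8.211 = 137.08 Wh
Step 4: m_pack = 5 * 3 * 0.0571 * 1.247 = 1.0681 kg
Step 5: ED = E_pack / m_pack = 137.08 / 1.0681 = 128.3 Wh/kg

128.3 Wh/kg


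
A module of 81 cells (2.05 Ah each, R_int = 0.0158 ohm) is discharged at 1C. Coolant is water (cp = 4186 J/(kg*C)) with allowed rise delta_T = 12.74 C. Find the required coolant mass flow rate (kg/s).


Step 1: I = 1 * 2.05 = 2.05 A
Step 2: Q_cell = I^2 * R = 2.05^2 * 0.0158 = 0.0664 W
Step 3: Q_total = 81 * 0.0664 = 5.3784 W
Step 4: m_dot = Q_total / (cp * dT) = 5.3784 / (4186 * 12.74) = 1.009e-04 kg/s

1.009e-04 kg/s


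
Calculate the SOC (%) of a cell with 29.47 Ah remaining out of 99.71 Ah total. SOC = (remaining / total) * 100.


SOC% = 29.47 / 99.71 * 100 = 29.56%

29.56%


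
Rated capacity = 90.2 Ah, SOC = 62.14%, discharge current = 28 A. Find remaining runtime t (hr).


Step 1: remaining = SOC/100 * C_total = 62.14/100 * 90.2 = 56.05 Ah
Step 2: t = remaining / I = 56.05 / 28 = 2.002 hr

2.002 hr


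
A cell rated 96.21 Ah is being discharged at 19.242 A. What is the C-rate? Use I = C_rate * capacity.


C_rate = I / capacity = 19.242 / 96.21 = 0.2C

0.2C


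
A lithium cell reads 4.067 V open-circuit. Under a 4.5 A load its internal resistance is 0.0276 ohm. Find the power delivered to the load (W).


Step 1: V_terminal = OCV - I*R = 4.067 - 4.5 * 0.0276 = 3.9428 V
Step 2: P_out = V_terminal * I = 3.9428 * 4.5 = 17.74 W

17.74 W


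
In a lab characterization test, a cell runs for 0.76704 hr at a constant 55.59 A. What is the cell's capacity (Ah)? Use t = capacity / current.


C = I * t = 55.59 * 0.76704 = 42.64 Ah

42.64 Ah


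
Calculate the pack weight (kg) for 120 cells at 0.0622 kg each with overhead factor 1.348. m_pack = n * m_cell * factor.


Cell mass sum = 120 * 0.0622 = 7.464 kg
With overhead 1.348: m_pack = 7.464 * 1.348 = 10.06 kg

10.06 kg


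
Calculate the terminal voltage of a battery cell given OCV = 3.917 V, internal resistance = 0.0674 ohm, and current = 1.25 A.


IR drop = 1.25 * 0.0674 = 0.08425 V
V = 3.917 - 0.08425 = 3.833 V

3.833 V


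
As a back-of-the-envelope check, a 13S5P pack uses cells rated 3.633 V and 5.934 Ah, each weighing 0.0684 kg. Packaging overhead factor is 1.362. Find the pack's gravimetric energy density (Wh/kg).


Step 1: V_pack = 13 * 3.633 = 47.229 V
Step 2: C_pack = 5 * 5.934 = 29.67 Ah
Step 3: E_pack = V_pack * C_pack = 47.229 * 29.67 = 1401.3 Wh
Step 4: m_pack = 13 * 5 * 0.0684 * 1.362 = 6.0555 kg
Step 5: ED = E_pack / m_pack = 1401.3 / 6.0555 = 231.4 Wh/kg

231.4 Wh/kg


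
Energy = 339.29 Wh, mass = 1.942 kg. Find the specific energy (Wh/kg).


ED = E / m = 339.29 / 1.942 = 174.7 Wh/kg

174.7 Wh/kg


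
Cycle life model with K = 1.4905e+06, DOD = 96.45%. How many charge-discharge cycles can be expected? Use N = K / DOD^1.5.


DOD^1.5 = 947.23
N = K / DOD^1.5 = 1.4905e+06 / 947.23 = 1574

1574 cycles


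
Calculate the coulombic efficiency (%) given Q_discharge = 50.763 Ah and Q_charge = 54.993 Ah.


Coulombic efficiency = 50.763/54.993 * 100% = 92.31%

92.31%


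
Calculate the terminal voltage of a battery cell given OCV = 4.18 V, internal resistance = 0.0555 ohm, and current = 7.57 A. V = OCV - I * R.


IR drop = 7.57 * 0.0555 = 0.42014 V
V = 4.18 - 0.42014 = 3.760 V

3.760 V


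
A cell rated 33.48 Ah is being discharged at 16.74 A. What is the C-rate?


Rearranging: C_rate = 16.74 / 33.48 = 0.5C

0.5C


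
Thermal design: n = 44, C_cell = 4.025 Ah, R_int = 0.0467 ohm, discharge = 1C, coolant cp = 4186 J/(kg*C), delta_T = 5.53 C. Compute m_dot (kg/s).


Step 1: I = 1 * 4.025 = 4.025 A
Step 2: Q_cell = I^2 * R = 4.025^2 * 0.0467 = 0.75657 W
Step 3: Q_total = 44 * 0.75657 = 33.289 W
Step 4: m_dot = Q_total / (cp * dT) = 33.289 / (4186 * 5.53) = 0.001438 kg/s

0.001438 kg/s


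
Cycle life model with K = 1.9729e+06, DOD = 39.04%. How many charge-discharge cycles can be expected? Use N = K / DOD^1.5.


DOD^1.5 = 243.93
N = K / DOD^1.5 = 1.9729e+06 / 243.93 = 8088

8088 cycles


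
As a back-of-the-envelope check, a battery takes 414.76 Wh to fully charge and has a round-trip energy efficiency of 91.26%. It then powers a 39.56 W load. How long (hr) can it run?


Step 1: E_discharge = eta/100 * E_charge = 91.26/100 * 414.76 = 378.51 Wh
Step 2: t = E_discharge / P = 378.51 / 39.56 = 9.568 hr

9.568 hr


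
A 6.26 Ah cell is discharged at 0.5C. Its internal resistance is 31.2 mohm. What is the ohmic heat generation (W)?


Convert: R = 31.2 mohm = 0.0312 ohm
Step 1: I = C_rate * capacity = 0.5 * 6.26 = 3.13 A
Step 2: Q = I^2 * R = 3.13^2 * 0.0312 = 9.7969 * 0.0312 = 0.3057 W

0.3057 W


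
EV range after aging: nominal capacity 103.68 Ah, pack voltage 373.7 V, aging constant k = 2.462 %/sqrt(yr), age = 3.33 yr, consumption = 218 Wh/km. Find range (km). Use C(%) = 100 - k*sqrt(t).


Step 1: capacity retention = 100 - 2.462 * sqrt(3.33) = 100 - 2.462 * 1.8248 = 95.507%
Step 2: C_now = 103.68 * 95.507/100 = 99.022 Ah
Step 3: E_pack = V * C_now = 373.7 * 99.022 = 37005 Wh
Step 4: range = E_pack / consumption = 37005 / 218 = 169.7 km

169.7 km


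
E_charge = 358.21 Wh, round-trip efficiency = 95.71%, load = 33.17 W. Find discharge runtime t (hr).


Step 1: E_discharge = eta/100 * E_charge = 95.71/100 * 358.21 = 342.84 Wh
Step 2: t = E_discharge / P = 342.84 / 33.17 = 10.34 hr

10.34 hr


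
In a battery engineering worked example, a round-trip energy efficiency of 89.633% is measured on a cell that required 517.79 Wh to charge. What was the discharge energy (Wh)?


E_dis = eta/100 * E_chg = 89.633/100 * 517.79 = 464.1 Wh

464.1 Wh


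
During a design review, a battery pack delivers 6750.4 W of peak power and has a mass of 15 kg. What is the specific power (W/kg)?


Specific power = 6750.4 W / 15 kg = 450.0 W/kg

450.0 W/kg


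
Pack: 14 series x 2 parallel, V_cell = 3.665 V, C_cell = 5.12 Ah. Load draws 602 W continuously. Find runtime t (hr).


Step 1: E_pack = Ns * V_cell * Np * C_cell = 14 * 3.665 * 2 * 5.12 = 525.41 Wh
Step 2: t = E_pack / P = 525.41 / 602 = 0.8728 hr

0.8728 hr


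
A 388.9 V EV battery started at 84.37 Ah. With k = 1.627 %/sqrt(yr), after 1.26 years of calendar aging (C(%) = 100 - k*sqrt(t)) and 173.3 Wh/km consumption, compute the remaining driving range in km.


Step 1: capacity retention = 100 - 1.627 * sqrt(1.26) = 100 - 1.627 * 1.1225 = 98.174%
Step 2: C_now = 84.37 * 98.174/100 = 82.829 Ah
Step 3: E_pack = V * C_now = 388.9 * 82.829 = 32212 Wh
Step 4: range = E_pack / consumption = 32212 / 173.3 = 185.9 km

185.9 km


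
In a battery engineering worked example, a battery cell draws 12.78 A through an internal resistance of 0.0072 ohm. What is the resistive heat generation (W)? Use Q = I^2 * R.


I^2 = 163.33
Q = 163.33 * 0.0072 = 1.176 W

1.176 W


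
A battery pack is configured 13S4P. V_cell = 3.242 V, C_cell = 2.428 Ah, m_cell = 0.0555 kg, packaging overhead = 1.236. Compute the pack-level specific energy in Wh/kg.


Step 1: V_pack = 13 * 3.242 = 42.146 V
Step 2: C_pack = 4 * 2.428 = 9.712 Ah
Step 3: E_pack = V_pack * C_pack = 42.146 * 9.712 = 409.32 Wh
Step 4: m_pack = 13 * 4 * 0.0555 * 1.236 = 3.5671 kg
Step 5: ED = E_pack / m_pack = 409.32 / 3.5671 = 114.7 Wh/kg

114.7 Wh/kg


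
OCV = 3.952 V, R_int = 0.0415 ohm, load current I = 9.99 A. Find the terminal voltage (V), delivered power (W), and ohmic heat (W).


Step 1: V_terminal = OCV - I*R = 3.952 - 9.99 * 0.0415 = 3.5374 V
Step 2: P_out = V_terminal * I = 3.5374 * 9.99 = 35.34 W
Step 3: Q = I^2 * R = 9.99^2 * 0.0415 = 4.142 W

V=3.5374 V, P=35.34 W, Q=4.142 W


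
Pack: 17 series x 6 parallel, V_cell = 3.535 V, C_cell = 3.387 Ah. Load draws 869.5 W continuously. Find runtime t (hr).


Step 1: E_pack = Ns * V_cell * Np * C_cell = 17 * 3.535 * 6 * 3.387 = 1221.3 Wh
Step 2: t = E_pack / P = 1221.3 / 869.5 = 1.405 hr

1.405 hr


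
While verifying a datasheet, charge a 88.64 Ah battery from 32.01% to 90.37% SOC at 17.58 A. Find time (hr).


delta_Ah = 88.64 * (90.37 - 32.01) / 100 = 51.73 Ah
t = delta_Ah / I = 51.73 / 17.58 = 2.943 hr

2.943 hr


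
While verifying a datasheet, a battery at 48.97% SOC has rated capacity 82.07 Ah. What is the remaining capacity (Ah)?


remaining = SOC / 100 * total = 48.97 / 100 * 82.07 = 40.19 Ah

40.19 Ah


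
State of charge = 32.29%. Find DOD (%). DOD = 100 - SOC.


DOD = 100 - SOC = 100 - 32.29 = 67.71%

67.71%


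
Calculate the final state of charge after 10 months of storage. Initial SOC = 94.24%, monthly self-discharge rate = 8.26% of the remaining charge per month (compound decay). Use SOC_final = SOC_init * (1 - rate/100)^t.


Monthly retention factor = 1 - 8.26/100 = 0.9174
Over 10 months: factor^10 = 0.42227
SOC_final = 94.24 * 0.42227 = 39.79%

39.79%


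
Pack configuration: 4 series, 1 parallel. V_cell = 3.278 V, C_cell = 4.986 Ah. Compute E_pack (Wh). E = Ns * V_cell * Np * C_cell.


V_pack = 4 * 3.278 = 13.112 V
C_pack = 1 * 4.986 = 4.986 Ah
E = V_pack * C_pack = 13.112 * 4.986 = 65.38 Wh

65.38 Wh


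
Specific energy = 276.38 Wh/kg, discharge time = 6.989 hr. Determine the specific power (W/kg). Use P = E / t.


Specific power = 276.38 Wh/kg / 6.989 hr = 39.54 W/kg

39.54 W/kg


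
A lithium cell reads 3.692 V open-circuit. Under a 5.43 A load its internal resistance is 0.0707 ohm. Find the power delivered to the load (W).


Step 1: V_terminal = OCV - I*R = 3.692 - 5.43 * 0.0707 = 3.3081 V
Step 2: P_out = V_terminal * I = 3.3081 * 5.43 = 17.96 W

17.96 W


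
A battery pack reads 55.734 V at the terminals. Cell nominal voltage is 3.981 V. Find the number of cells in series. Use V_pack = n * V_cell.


n = V_pack / V_cell = 55.734 / 3.981 = 14

14


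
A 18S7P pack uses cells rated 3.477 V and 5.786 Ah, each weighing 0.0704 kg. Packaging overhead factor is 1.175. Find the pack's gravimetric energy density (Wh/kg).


Step 1: V_pack = 18 * 3.477 = 62.586 V
Step 2: C_pack = 7 * 5.786 = 40.502 Ah
Step 3: E_pack = V_pack * C_pack = 62.586 * 40.502 = 2534.9 Wh
Step 4: m_pack = 18 * 7 * 0.0704 * 1.175 = 10.423 kg
Step 5: ED = E_pack / m_pack = 2534.9 / 10.423 = 243.2 Wh/kg

243.2 Wh/kg


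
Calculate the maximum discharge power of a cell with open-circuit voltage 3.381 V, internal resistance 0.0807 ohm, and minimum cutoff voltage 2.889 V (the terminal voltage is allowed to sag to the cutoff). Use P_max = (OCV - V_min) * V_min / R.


dV = OCV - V_min = 0.492 V (so I_max = dV / R)
P_max = dV * V_min / R = 0.492 * 2.889 / 0.0807 = 17.61 W

17.61 W


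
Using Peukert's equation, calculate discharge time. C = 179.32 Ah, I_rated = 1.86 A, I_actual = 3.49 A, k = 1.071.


Step 1: t_rated = C / I_rated = 179.32 / 1.86 = 96.409 hr
Step 2: ratio = 1.86 / 3.49 = 0.53295
Step 3: ratio^k = 0.53295^1.071 = 0.50966
Step 4: t = t_rated * ratio^k = 96.409 * 0.50966 = 49.14 hr

49.14 hr


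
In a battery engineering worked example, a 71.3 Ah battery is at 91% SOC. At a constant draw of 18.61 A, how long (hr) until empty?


Step 1: remaining = SOC/100 * C_total = 91/100 * 71.3 = 64.883 Ah
Step 2: t = remaining / I = 64.883 / 18.61 = 3.486 hr

3.486 hr


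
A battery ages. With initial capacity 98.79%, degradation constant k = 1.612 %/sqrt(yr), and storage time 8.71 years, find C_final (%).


Step 1: sqrt(8.71 yr) = 2.9513
Step 2: drop = 1.612 * 2.9513 = 4.7575
Step 3: C_final = 98.79 - 4.7575 = 94.03%

94.03%


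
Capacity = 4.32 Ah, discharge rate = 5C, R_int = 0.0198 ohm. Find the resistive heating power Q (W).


Step 1: I = C_rate * capacity = 5 * 4.32 = 21.6 A
Step 2: Q = I^2 * R = 21.6^2 * 0.0198 = 466.56 * 0.0198 = 9.238 W

9.238 W


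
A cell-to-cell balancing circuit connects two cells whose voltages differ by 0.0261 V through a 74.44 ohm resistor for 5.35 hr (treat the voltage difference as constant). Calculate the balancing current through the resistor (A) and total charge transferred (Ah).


First, Ohm's law: I_bal = 0.0261 V / 74.44 ohm = 3.5062e-04 A
Then Q = I * t = 3.5062e-04 A * 5.35 hr = 0.001876 Ah

I=3.5062e-04 A, Q=0.001876 Ah


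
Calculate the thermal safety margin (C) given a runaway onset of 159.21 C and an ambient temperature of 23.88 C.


Safety margin = 159.21 C - 23.88 C = 135.33 C

135.33 C


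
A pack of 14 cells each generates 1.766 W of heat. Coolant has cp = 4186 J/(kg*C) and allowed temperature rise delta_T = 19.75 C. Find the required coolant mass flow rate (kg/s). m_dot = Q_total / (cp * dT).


Q_total = 14 * 1.766 = 24.724 W
m_dot = Q_total / (cp * dT) = 24.724 / (4186 * 19.75) = 2.991e-04 kg/s

2.991e-04 kg/s


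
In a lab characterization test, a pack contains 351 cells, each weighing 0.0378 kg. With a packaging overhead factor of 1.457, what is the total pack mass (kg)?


Cell mass sum = 351 * 0.0378 = 13.268 kg
With overhead 1.457: m_pack = 13.268 * 1.457 = 19.33 kg

19.33 kg


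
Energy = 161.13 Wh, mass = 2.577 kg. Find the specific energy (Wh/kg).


Specific energy = 161.13 Wh / 2.577 kg = 62.53 Wh/kg

62.53 Wh/kg


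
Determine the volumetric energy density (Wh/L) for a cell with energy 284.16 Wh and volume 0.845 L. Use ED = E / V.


ED = E / V = 284.16 / 0.845 = 336.3 Wh/L

336.3 Wh/L


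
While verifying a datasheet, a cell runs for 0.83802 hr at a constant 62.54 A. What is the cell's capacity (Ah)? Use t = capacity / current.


C = I * t = 62.54 * 0.83802 = 52.41 Ah

52.41 Ah


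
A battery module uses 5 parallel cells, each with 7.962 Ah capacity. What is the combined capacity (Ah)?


Parallel capacities add: 5 * 7.962 Ah = 39.81 Ah

39.81 Ah


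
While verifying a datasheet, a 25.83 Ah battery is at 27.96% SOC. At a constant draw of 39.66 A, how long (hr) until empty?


Step 1: remaining = SOC/100 * C_total = 27.96/100 * 25.83 = 7.2221 Ah
Step 2: t = remaining / I = 7.2221 / 39.66 = 0.1821 hr

0.1821 hr


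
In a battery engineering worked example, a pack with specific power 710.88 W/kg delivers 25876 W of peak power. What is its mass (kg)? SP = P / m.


m = P / SP = 25876 / 710.88 = 36.40 kg

36.40 kg


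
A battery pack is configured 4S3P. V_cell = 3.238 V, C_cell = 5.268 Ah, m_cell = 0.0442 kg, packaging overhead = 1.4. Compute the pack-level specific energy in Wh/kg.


Step 1: V_pack = 4 * 3.238 = 12.952 V
Step 2: C_pack = 3 * 5.268 = 15.804 Ah
Step 3: E_pack = V_pack * C_pack = 12.952 * 15.804 = 204.69 Wh
Step 4: m_pack = 4 * 3 * 0.0442 * 1.4 = 0.74256 kg
Step 5: ED = E_pack / m_pack = 204.69 / 0.74256 = 275.7 Wh/kg

275.7 Wh/kg


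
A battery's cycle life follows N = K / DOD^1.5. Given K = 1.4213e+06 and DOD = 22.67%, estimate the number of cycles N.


Step 1: DOD^1.5 = 22.67^1.5 = 107.94
Step 2: N = 1.4213e+06 / 107.94 = 13170 cycles

13170 cycles


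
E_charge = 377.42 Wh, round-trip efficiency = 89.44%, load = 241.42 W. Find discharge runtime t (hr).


Step 1: E_discharge = eta/100 * E_charge = 89.44/100 * 377.42 = 337.56 Wh
Step 2: t = E_discharge / P = 337.56 / 241.42 = 1.398 hr

1.398 hr


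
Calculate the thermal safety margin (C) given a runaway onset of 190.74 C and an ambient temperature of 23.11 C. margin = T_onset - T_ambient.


margin = T_onset - T_ambient = 190.74 - 23.11 = 167.63 C

167.63 C


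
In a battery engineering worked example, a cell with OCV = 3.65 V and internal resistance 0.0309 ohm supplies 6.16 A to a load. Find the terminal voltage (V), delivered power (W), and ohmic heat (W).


Step 1: V_terminal = OCV - I*R = 3.65 - 6.16 * 0.0309 = 3.4597 V
Step 2: P_out = V_terminal * I = 3.4597 * 6.16 = 21.31 W
Step 3: Q = I^2 * R = 6.16^2 * 0.0309 = 1.173 W

V=3.4597 V, P=21.31 W, Q=1.173 W


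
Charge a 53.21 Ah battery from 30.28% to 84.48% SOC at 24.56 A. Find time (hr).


Step 1: dSOC = 84.48% - 30.28% = 54.2%
Step 2: delta_Ah = 53.21 * 54.2 / 100 = 28.84 Ah
Step 3: t = 28.84 / 24.56 = 1.174 hr

1.174 hr


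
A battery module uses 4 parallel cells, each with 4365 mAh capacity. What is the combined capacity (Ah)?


Convert: C_cell = 4365 mAh = 4.365 Ah
C_total = 4 * 4.365 = 17.46 Ah

17.46 Ah


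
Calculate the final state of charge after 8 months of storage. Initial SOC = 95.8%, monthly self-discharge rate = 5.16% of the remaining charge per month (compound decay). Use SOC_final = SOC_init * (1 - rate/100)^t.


decay = (1 - 5.16/100)^8 = 0.65453
SOC_final = 95.8 * 0.65453 = 62.70%

62.70%


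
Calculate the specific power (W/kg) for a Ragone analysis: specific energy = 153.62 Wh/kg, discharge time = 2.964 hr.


Specific power = 153.62 Wh/kg / 2.964 hr = 51.83 W/kg

51.83 W/kg


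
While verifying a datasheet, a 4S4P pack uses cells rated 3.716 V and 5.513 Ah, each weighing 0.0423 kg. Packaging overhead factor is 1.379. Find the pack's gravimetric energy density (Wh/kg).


Step 1: V_pack = 4 * 3.716 = 14.864 V
Step 2: C_pack = 4 * 5.513 = 22.052 Ah
Step 3: E_pack = V_pack * C_pack = 14.864 * 22.052 = 327.78 Wh
Step 4: m_pack = 4 * 4 * 0.0423 * 1.379 = 0.93331 kg
Step 5: ED = E_pack / m_pack = 327.78 / 0.93331 = 351.2 Wh/kg

351.2 Wh/kg


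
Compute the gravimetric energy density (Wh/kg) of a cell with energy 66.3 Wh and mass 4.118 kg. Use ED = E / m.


Specific energy = 66.3 Wh / 4.118 kg = 16.10 Wh/kg

16.10 Wh/kg


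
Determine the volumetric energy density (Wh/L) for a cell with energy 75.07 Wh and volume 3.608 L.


Volumetric ED = 75.07 Wh / 3.608 L = 20.81 Wh/L

20.81 Wh/L


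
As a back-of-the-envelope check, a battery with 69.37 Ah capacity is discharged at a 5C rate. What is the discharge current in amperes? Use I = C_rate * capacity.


I = C_rate * capacity = 5 * 69.37 = 346.85 A

346.85 A


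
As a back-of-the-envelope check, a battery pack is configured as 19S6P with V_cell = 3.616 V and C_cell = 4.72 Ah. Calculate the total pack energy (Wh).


V_pack = 19 * 3.616 = 68.704 V
C_pack = 6 * 4.72 = 28.32 Ah
E = V_pack * C_pack = 68.704 * 28.32 = 1946 Wh

1946 Wh


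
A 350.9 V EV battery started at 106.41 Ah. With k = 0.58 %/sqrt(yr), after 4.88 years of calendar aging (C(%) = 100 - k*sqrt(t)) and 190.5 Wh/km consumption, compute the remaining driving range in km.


Step 1: capacity retention = 100 - 0.58 * sqrt(4.88) = 100 - 0.58 * 2.2091 = 98.719%
Step 2: C_now = 106.41 * 98.719/100 = 105.05 Ah
Step 3: E_pack = V * C_now = 350.9 * 105.05 = 36862 Wh
Step 4: range = E_pack / consumption = 36862 / 190.5 = 193.5 km

193.5 km


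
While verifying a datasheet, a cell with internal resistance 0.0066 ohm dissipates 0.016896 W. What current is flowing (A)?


I = sqrt(Q / R) = sqrt(0.016896 / 0.0066) = sqrt(2.56) = 1.600 A

1.600 A


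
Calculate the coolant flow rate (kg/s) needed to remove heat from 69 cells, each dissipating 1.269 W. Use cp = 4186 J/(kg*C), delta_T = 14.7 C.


Q_total = 69 * 1.269 = 87.561 W
m_dot = Q_total / (cp * dT) = 87.561 / (4186 * 14.7) = 0.001423 kg/s

0.001423 kg/s


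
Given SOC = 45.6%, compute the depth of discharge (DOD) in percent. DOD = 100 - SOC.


DOD = 100 - SOC = 100 - 45.6 = 54.4%

54.4%


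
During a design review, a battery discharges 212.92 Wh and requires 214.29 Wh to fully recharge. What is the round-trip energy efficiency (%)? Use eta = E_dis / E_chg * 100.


Round-trip efficiency = 212.92/214.29 * 100% = 99.36%

99.36%


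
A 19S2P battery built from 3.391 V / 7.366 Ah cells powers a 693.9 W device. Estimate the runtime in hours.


Step 1: E_pack = Ns * V_cell * Np * C_cell = 19 * 3.391 * 2 * 7.366 = 949.17 Wh
Step 2: t = E_pack / P = 949.17 / 693.9 = 1.368 hr

1.368 hr


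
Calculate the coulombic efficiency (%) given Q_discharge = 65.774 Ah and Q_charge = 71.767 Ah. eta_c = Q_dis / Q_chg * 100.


Coulombic efficiency = 65.774/71.767 * 100% = 91.65%

91.65%


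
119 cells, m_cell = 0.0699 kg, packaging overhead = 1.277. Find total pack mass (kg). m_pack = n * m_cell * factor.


Cell mass sum = 119 * 0.0699 = 8.3181 kg
With overhead 1.277: m_pack = 8.3181 * 1.277 = 10.62 kg

10.62 kg


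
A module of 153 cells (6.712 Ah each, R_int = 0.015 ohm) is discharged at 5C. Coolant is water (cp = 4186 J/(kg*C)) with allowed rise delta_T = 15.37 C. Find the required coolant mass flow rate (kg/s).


Step 1: I = 5 * 6.712 = 33.56 A
Step 2: Q_cell = I^2 * R = 33.56^2 * 0.015 = 16.894 W
Step 3: Q_total = 153 * 16.894 = 2584.8 W
Step 4: m_dot = Q_total / (cp * dT) = 2584.8 / (4186 * 15.37) = 0.04017 kg/s

0.04017 kg/s


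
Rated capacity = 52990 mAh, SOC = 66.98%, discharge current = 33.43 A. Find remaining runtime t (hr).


Convert: C_total = 52990 mAh = 52.99 Ah
Step 1: remaining = SOC/100 * C_total = 66.98/100 * 52.99 = 35.493 Ah
Step 2: t = remaining / I = 35.493 / 33.43 = 1.062 hr

1.062 hr


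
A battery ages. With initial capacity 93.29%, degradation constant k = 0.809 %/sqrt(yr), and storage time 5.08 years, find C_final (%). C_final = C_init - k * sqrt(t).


Step 1: sqrt(5.08 yr) = 2.2539
Step 2: drop = 0.809 * 2.2539 = 1.8234
Step 3: C_final = 93.29 - 1.8234 = 91.47%

91.47%


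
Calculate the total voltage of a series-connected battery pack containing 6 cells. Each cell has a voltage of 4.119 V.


V_pack = n * V_cell = 6 * 4.119 = 24.714 V

24.714 V


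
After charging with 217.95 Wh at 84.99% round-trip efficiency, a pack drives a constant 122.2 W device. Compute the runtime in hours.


Step 1: E_discharge = eta/100 * E_charge = 84.99/100 * 217.95 = 185.24 Wh
Step 2: t = E_discharge / P = 185.24 / 122.2 = 1.516 hr

1.516 hr


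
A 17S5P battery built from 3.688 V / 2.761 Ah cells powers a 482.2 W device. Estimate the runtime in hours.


Step 1: E_pack = Ns * V_cell * Np * C_cell = 17 * 3.688 * 5 * 2.761 = 865.52 Wh
Step 2: t = E_pack / P = 865.52 / 482.2 = 1.795 hr

1.795 hr


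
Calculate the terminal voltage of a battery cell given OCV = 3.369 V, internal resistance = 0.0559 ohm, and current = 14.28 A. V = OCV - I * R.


IR drop = 14.28 * 0.0559 = 0.79825 V
V = 3.369 - 0.79825 = 2.571 V

2.571 V


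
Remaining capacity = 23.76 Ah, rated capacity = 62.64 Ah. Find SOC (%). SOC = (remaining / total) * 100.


SOC = (remaining / total) * 100 = (23.76 / 62.64) * 100 = 37.93%

37.93%


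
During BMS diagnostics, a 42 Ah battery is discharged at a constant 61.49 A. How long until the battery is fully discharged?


Runtime = 42 Ah / 61.49 A = 0.6830 hr

0.6830 hr


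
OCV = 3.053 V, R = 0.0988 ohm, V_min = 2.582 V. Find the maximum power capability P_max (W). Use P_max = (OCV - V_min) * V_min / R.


dV = OCV - V_min = 0.471 V (so I_max = dV / R)
P_max = dV * V_min / R = 0.471 * 2.582 / 0.0988 = 12.31 W

12.31 W


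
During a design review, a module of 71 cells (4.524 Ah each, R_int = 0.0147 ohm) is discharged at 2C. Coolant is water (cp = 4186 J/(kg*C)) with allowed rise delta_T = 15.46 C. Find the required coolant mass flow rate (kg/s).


Step 1: I = 2 * 4.524 = 9.048 A
Step 2: Q_cell = I^2 * R = 9.048^2 * 0.0147 = 1.2034 W
Step 3: Q_total = 71 * 1.2034 = 85.441 W
Step 4: m_dot = Q_total / (cp * dT) = 85.441 / (4186 * 15.46) = 0.001320 kg/s

0.001320 kg/s


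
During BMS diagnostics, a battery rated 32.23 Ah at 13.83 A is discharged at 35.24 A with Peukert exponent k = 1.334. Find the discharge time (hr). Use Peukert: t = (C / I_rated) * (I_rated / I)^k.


Step 1: t_rated = C / I_rated = 32.23 / 13.83 = 2.3304 hr
Step 2: ratio = 13.83 / 35.24 = 0.39245
Step 3: ratio^k = 0.39245^1.334 = 0.28715
Step 4: t = t_rated * ratio^k = 2.3304 * 0.28715 = 0.6692 hr

0.6692 hr


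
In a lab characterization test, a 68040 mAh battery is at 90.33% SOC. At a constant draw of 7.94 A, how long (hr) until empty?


Convert: C_total = 68040 mAh = 68.04 Ah
Step 1: remaining = SOC/100 * C_total = 90.33/100 * 68.04 = 61.461 Ah
Step 2: t = remaining / I = 61.461 / 7.94 = 7.741 hr

7.741 hr


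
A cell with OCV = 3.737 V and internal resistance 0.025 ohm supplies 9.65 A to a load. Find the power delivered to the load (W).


Step 1: V_terminal = OCV - I*R = 3.737 - 9.65 * 0.025 = 3.4958 V
Step 2: P_out = V_terminal * I = 3.4958 * 9.65 = 33.73 W

33.73 W


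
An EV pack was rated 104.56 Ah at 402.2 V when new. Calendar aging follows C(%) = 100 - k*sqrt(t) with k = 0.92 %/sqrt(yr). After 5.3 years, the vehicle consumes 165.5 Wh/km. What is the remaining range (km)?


Step 1: capacity retention = 100 - 0.92 * sqrt(5.3) = 100 - 0.92 * 2.3022 = 97.882%
Step 2: C_now = 104.56 * 97.882/100 = 102.35 Ah
Step 3: E_pack = V * C_now = 402.2 * 102.35 = 41165 Wh
Step 4: range = E_pack / consumption = 41165 / 165.5 = 248.7 km

248.7 km


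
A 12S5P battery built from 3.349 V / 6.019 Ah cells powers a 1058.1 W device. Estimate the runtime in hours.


Step 1: E_pack = Ns * V_cell * Np * C_cell = 12 * 3.349 * 5 * 6.019 = 1209.5 Wh
Step 2: t = E_pack / P = 1209.5 / 1058.1 = 1.143 hr

1.143 hr


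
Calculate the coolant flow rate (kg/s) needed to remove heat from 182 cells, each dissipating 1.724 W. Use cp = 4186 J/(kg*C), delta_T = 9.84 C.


Step 1: Total heat Q = 182 * 1.724 W = 313.77 W
Step 2: denom = cp * dT = 4186 * 9.84 = 41190
Step 3: m_dot = 313.77 / 41190 = 0.007618 kg/s

0.007618 kg/s


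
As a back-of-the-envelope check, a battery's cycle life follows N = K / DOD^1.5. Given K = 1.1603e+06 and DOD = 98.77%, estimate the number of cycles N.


Step 1: DOD^1.5 = 98.77^1.5 = 981.61
Step 2: N = 1.1603e+06 / 981.61 = 1182 cycles

1182 cycles


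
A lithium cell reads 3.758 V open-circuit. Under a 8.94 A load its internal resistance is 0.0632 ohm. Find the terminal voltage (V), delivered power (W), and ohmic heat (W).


Step 1: V_terminal = OCV - I*R = 3.758 - 8.94 * 0.0632 = 3.193 V
Step 2: P_out = V_terminal * I = 3.193 * 8.94 = 28.55 W
Step 3: Q = I^2 * R = 8.94^2 * 0.0632 = 5.051 W

V=3.193 V, P=28.55 W, Q=5.051 W


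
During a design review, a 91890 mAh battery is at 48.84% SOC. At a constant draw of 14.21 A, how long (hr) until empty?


Convert: C_total = 91890 mAh = 91.89 Ah
Step 1: remaining = SOC/100 * C_total = 48.84/100 * 91.89 = 44.879 Ah
Step 2: t = remaining / I = 44.879 / 14.21 = 3.158 hr

3.158 hr


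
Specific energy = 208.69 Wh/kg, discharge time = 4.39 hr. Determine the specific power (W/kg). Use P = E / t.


P_specific = E / t = 208.69 / 4.39 = 47.54 W/kg

47.54 W/kg


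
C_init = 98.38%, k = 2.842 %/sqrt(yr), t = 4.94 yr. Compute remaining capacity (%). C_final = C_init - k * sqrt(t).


Step 1: sqrt(4.94 yr) = 2.2226
Step 2: drop = 2.842 * 2.2226 = 6.3166
Step 3: C_final = 98.38 - 6.3166 = 92.06%

92.06%


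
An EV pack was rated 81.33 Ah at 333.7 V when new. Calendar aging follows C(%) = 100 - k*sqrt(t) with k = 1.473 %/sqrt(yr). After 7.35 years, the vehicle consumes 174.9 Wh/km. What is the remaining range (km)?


Step 1: capacity retention = 100 - 1.473 * sqrt(7.35) = 100 - 1.473 * 2.7111 = 96.007%
Step 2: C_now = 81.33 * 96.007/100 = 78.082 Ah
Step 3: E_pack = V * C_now = 333.7 * 78.082 = 26056 Wh
Step 4: range = E_pack / consumption = 26056 / 174.9 = 149.0 km

149.0 km


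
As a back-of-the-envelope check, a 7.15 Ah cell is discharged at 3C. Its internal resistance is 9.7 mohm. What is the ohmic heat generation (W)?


Convert: R = 9.7 mohm = 0.0097 ohm
Step 1: I = C_rate * capacity = 3 * 7.15 = 21.45 A
Step 2: Q = I^2 * R = 21.45^2 * 0.0097 = 460.1 * 0.0097 = 4.463 W

4.463 W


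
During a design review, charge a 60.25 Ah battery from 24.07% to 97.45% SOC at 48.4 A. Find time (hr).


delta_Ah = 60.25 * (97.45 - 24.07) / 100 = 44.211 Ah
t = delta_Ah / I = 44.211 / 48.4 = 0.9135 hr

0.9135 hr


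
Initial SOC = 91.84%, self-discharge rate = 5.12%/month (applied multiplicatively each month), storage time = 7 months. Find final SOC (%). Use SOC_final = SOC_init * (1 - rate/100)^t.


Monthly retention factor = 1 - 5.12/100 = 0.9488
Over 7 months: factor^7 = 0.69219
SOC_final = 91.84 * 0.69219 = 63.57%

63.57%


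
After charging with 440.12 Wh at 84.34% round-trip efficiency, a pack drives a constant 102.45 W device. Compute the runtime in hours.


Step 1: E_discharge = eta/100 * E_charge = 84.34/100 * 440.12 = 371.2 Wh
Step 2: t = E_discharge / P = 371.2 / 102.45 = 3.623 hr

3.623 hr


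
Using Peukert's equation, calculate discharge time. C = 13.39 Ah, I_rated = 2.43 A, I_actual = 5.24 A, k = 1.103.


t_rated = C / I_rated = 13.39 / 2.43 = 5.5103 hr
(I_rated/I)^k = (0.46374)^1.103 = 0.42845
t = t_rated * (I_rated/I)^k = 5.5103 * 0.42845 = 2.361 hr

2.361 hr


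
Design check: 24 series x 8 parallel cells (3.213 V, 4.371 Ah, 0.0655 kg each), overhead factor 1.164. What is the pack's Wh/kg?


Step 1: V_pack = 24 * 3.213 = 77.112 V
Step 2: C_pack = 8 * 4.371 = 34.968 Ah
Step 3: E_pack = V_pack * C_pack = 77.112 * 34.968 = 2696.5 Wh
Step 4: m_pack = 24 * 8 * 0.0655 * 1.164 = 14.638 kg
Step 5: ED = E_pack / m_pack = 2696.5 / 14.638 = 184.2 Wh/kg

184.2 Wh/kg


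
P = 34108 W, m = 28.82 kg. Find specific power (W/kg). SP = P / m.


SP = P / m = 34108 / 28.82 = 1183 W/kg

1183 W/kg


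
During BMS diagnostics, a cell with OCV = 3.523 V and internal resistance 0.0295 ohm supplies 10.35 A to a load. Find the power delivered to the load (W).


Step 1: V_terminal = OCV - I*R = 3.523 - 10.35 * 0.0295 = 3.2177 V
Step 2: P_out = V_terminal * I = 3.2177 * 10.35 = 33.30 W

33.30 W


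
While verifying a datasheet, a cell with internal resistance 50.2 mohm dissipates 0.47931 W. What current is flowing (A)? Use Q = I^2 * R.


Convert: R = 50.2 mohm = 0.0502 ohm
I = sqrt(Q / R) = sqrt(0.47931 / 0.0502) = sqrt(9.548) = 3.090 A

3.090 A


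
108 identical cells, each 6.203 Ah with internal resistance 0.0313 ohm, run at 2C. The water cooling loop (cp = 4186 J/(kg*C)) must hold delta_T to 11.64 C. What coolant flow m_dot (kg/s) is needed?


Step 1: I = 2 * 6.203 = 12.406 A
Step 2: Q_cell = I^2 * R = 12.406^2 * 0.0313 = 4.8173 W
Step 3: Q_total = 108 * 4.8173 = 520.27 W
Step 4: m_dot = Q_total / (cp * dT) = 520.27 / (4186 * 11.64) = 0.01068 kg/s

0.01068 kg/s


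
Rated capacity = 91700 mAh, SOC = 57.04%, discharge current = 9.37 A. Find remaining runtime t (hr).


Convert: C_total = 91700 mAh = 91.7 Ah
Step 1: remaining = SOC/100 * C_total = 57.04/100 * 91.7 = 52.306 Ah
Step 2: t = remaining / I = 52.306 / 9.37 = 5.582 hr

5.582 hr


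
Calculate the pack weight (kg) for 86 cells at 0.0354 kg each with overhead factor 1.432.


Cell mass sum = 86 * 0.0354 = 3.0444 kg
With overhead 1.432: m_pack = 3.0444 * 1.432 = 4.360 kg

4.360 kg


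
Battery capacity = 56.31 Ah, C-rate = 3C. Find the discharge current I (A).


I = C_rate * capacity = 3 * 56.31 = 168.93 A

168.93 A


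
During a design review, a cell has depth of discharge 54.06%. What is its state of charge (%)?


SOC = 100 - DOD = 100 - 54.06 = 45.94%

45.94%


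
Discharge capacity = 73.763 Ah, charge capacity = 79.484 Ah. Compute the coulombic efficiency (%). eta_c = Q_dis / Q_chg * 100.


eta_c = Q_dis / Q_chg * 100 = 73.763 / 79.484 * 100 = 92.80%

92.80%


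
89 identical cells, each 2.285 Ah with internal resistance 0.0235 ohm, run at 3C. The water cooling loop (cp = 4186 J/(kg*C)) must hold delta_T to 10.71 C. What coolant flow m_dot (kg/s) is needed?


Step 1: I = 3 * 2.285 = 6.855 A
Step 2: Q_cell = I^2 * R = 6.855^2 * 0.0235 = 1.1043 W
Step 3: Q_total = 89 * 1.1043 = 98.283 W
Step 4: m_dot = Q_total / (cp * dT) = 98.283 / (4186 * 10.71) = 0.002192 kg/s

0.002192 kg/s


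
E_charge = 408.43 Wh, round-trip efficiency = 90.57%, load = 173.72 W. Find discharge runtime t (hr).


Step 1: E_discharge = eta/100 * E_charge = 90.57/100 * 408.43 = 369.92 Wh
Step 2: t = E_discharge / P = 369.92 / 173.72 = 2.129 hr

2.129 hr


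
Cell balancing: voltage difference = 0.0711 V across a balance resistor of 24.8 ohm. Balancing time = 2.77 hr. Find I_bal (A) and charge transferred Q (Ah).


I_bal = dV / R = 0.0711 / 24.8 = 0.0028669 A
Q = I_bal * t = 0.0028669 * 2.77 = 0.007941 Ah

I=0.0028669 A, Q=0.007941 Ah
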